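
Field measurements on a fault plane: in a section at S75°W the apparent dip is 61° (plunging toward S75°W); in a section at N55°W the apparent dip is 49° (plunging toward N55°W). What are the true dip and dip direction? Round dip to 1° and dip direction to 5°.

true dip 61°, dip direction 255°

The two traces are lines in the plane: v₁ = (sin 255°·cos 61°, cos 255°·cos 61°, −sin 61°), v₂ = (sin 305°·cos 49°, cos 305°·cos 49°, −sin 49°).
The plane normal is n = v₁ × v₂ ∝ (-0.424, -0.117, 0.244).
Dip δ = arctan(|n_h|/n_z) = arctan(0.440/0.244) = 61.0°.
Dip direction = atan2(-0.424, -0.117) = 255° (azimuth of n's horizontal projection).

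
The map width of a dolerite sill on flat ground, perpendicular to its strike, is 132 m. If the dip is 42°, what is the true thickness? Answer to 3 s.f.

True thickness t = w · sin(dip) = 132 × sin 42°
t = 132 × 0.6691 = 88.325 m

88.3 m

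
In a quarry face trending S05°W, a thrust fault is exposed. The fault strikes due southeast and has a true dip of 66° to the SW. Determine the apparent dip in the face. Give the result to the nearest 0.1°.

The strike is due southeast and the section trends S05°W; the acute angle between them is β = 50°.
tan α = tan 66° × sin 50° = 2.2460 × 0.7660 = 1.7206
apparent dip = arctan 1.7206 = 59.83°

59.8°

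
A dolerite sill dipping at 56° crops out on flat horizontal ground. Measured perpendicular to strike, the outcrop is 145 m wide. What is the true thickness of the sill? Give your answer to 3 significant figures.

120 m

True thickness t = w · sin(dip) = 145 × sin 56°
t = 145 × 0.8290 = 120.210 m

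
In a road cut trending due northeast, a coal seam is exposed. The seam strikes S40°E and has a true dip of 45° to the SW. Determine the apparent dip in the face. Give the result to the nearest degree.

The strike is S40°E and the section trends due northeast; the acute angle between them is β = 85°.
tan α = tan 45° × sin 85° = 1.0000 × 0.9962 = 0.9962
apparent dip = arctan 0.9962 = 44.89°

45°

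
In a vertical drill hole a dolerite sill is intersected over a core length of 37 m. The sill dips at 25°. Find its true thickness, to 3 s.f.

True thickness t = h · cos(dip) = 37 × cos 25°
t = 37 × 0.9063 = 33.533 m

33.5 m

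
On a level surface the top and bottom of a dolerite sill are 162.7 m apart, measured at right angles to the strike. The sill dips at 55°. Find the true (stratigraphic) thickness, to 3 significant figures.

True thickness t = w · sin(dip) = 162.7 × sin 55°
t = 162.7 × 0.8192 = 133.276 m

133 m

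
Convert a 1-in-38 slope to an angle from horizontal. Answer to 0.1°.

1.5°

tan θ = 1/38 = 0.0263
θ = arctan(0.0263) = 1.51°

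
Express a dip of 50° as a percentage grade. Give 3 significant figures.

grade % = 100 × tan 50° = 100 × 1.1918

119%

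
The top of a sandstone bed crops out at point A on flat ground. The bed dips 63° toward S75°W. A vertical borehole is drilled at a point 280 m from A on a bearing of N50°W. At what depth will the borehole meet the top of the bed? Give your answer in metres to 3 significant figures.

The hole lies 55° from the dip direction, so the down-dip offset is 280 × cos 55° = 160.60 m.
Depth = down-dip offset × tan(dip) = 160.60 × tan 63° = 160.60 × 1.9626
Depth = 315.20 m

315 m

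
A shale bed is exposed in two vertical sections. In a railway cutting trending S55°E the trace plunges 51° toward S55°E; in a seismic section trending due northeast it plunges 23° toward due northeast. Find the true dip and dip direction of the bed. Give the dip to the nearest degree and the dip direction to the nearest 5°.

Represent each trace as a vector plunging at its apparent dip toward its trend (east-north-up frame): v₁ = (0.516, -0.361, -0.777), v₂ = (0.651, 0.651, -0.391).
The plane normal is n = v₁ × v₂ ∝ (0.647, -0.304, 0.570).
True dip = arccos(n_z / |n|) = arccos(0.6237) = 51.4°.
Dip direction = atan2(0.647, -0.304) = 115° (azimuth of n's horizontal projection).

true dip 51°, dip direction 115°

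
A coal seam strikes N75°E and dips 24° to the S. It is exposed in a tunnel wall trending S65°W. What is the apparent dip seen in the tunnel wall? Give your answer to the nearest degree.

The strike is N75°E and the section trends S65°W; the acute angle between them is β = 10°.
tan α = tan 24° × sin 10° = 0.4452 × 0.1736 = 0.0773
apparent dip = arctan 0.0773 = 4.42°

4°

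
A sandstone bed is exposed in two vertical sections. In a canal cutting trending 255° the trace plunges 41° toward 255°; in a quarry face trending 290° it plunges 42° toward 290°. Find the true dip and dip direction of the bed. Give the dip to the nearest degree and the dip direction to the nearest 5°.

Represent each trace as a vector plunging at its apparent dip toward its trend (east-north-up frame): v₁ = (-0.729, -0.195, -0.656), v₂ = (-0.698, 0.254, -0.669).
The plane normal is n = v₁ × v₂ ∝ (-0.297, 0.030, 0.322).
tan δ = √(n_x²+n_y²)/n_z = 0.299/0.322, so δ = 42.9°.
The horizontal component of n points toward azimuth atan2(n_x, n_y) = 276°, the dip direction.

true dip 43°, dip direction 275°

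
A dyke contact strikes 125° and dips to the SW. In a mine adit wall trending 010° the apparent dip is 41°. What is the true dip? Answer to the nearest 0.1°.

The section is 65° from the strike.
tan δ = tan α / sin β = tan 41° / sin 65° = 0.8693 / 0.9063 = 0.9592
true dip = arctan 0.9592 = 43.81°

43.8°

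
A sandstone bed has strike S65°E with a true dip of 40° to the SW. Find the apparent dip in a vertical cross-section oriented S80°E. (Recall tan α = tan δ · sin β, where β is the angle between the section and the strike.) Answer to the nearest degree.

Angle between strike (S65°E) and section (S80°E): β = 15°.
tan(apparent dip) = tan 40° · sin 15° = 0.2172
apparent dip = arctan 0.2172 = 12.25°

12°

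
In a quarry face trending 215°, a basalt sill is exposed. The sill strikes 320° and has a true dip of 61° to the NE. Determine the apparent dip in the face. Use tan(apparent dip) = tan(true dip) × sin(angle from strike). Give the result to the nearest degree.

Angle between strike (320°) and section (215°): β = 75°.
tan(apparent dip) = tan 61° · sin 75° = 1.7426
apparent dip = arctan 1.7426 = 60.15°

60°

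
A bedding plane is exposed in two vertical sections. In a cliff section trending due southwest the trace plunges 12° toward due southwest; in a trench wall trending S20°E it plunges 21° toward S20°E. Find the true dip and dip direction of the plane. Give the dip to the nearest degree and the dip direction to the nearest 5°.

The two traces are lines in the plane: v₁ = (sin 225°·cos 12°, cos 225°·cos 12°, −sin 12°), v₂ = (sin 160°·cos 21°, cos 160°·cos 21°, −sin 21°).
The plane normal is n = v₁ × v₂ ∝ (0.065, -0.314, 0.828).
tan δ = √(n_x²+n_y²)/n_z = 0.321/0.828, so δ = 21.2°.
The horizontal component of n points toward azimuth atan2(n_x, n_y) = 168°, the dip direction.

true dip 21°, dip direction 170°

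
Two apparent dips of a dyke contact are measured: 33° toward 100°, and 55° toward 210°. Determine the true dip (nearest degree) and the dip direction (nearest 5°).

Each apparent-dip line lies in the plane. As unit vectors (x east, y north, z up), v₁ plunges 33°→100° and v₂ plunges 55°→210°.
The plane normal is n = v₁ × v₂ ∝ (0.151, -0.833, 0.452).
True dip = arccos(n_z / |n|) = arccos(0.4711) = 61.9°.
The horizontal component of n points toward azimuth atan2(n_x, n_y) = 170°, the dip direction.

true dip 62°, dip direction 170°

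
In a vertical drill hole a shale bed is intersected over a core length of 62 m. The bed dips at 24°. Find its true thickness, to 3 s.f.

True thickness t = h · cos(dip) = 62 × cos 24°
t = 62 × 0.9135 = 56.640 m

56.6 m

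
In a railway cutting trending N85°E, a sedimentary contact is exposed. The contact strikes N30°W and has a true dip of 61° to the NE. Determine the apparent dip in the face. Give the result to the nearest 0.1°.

58.5°

The section lies 65° from the strike.
tan α = tan 61° × sin 65° = 1.8040 × 0.9063 = 1.6350
α = arctan(1.6350) = 58.55°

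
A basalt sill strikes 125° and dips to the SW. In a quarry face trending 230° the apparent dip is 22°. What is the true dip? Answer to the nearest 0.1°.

22.7°

β = acute angle between strike 125° and section 230° = 75°.
tan(true dip) = tan 22° / sin 75° = 0.4183
true dip = arctan 0.4183 = 22.70°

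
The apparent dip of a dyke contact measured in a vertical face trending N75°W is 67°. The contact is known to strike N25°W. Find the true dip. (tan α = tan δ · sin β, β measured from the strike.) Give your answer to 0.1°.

The section is 50° from the strike.
tan δ = tan α / sin β = tan 67° / sin 50° = 2.3559 / 0.7660 = 3.0753
δ = arctan(3.0753) = 71.99°

72.0°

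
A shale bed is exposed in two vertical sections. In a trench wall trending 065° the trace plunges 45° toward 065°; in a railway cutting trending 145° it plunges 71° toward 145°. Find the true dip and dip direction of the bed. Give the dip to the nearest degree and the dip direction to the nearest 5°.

true dip 71°, dip direction 135°

Represent each trace as a vector plunging at its apparent dip toward its trend (east-north-up frame): v₁ = (0.641, 0.299, -0.707), v₂ = (0.187, -0.267, -0.946).
n = v₁ × v₂ = (0.471, -0.474, 0.227) (taken with n_z > 0).
Dip δ = arctan(|n_h|/n_z) = arctan(0.668/0.227) = 71.3°.
Dip direction = azimuth of (n_x, n_y) = atan2(0.471, -0.474) = 135°.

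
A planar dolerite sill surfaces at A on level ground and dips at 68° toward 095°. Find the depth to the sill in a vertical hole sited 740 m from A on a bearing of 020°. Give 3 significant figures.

The hole lies 75° from the dip direction, so the down-dip offset is 740 × cos 75° = 191.53 m.
Depth = down-dip offset × tan(dip) = 191.53 × tan 68° = 191.53 × 2.4751
Depth = 474.04 m

474 m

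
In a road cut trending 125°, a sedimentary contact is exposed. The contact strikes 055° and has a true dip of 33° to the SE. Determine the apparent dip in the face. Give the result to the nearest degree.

31°

The strike is 055° and the section trends 125°; the acute angle between them is β = 70°.
tan α = tan 33° × sin 70° = 0.6494 × 0.9397 = 0.6102
α = arctan(0.6102) = 31.39°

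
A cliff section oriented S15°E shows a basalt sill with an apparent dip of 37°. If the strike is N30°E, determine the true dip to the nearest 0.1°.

β = acute angle between strike N30°E and section S15°E = 45°.
tan δ = tan α / sin β = tan 37° / sin 45° = 0.7536 / 0.7071 = 1.0657
δ = arctan(1.0657) = 46.82°

46.8°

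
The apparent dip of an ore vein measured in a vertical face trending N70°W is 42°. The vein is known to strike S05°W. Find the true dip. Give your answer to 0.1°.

43.0°

β = acute angle between strike S05°W and section N70°W = 75°.
tan(true dip) = tan 42° / sin 75° = 0.9322
δ = arctan(0.9322) = 42.99°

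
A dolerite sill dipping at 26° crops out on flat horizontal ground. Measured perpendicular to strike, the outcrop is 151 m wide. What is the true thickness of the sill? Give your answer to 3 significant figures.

True thickness t = w · sin(dip) = 151 × sin 26°
t = 151 × 0.4384 = 66.194 m

66.2 m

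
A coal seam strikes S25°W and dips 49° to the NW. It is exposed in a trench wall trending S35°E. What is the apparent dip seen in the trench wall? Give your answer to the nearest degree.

The strike is S25°W and the section trends S35°E; the acute angle between them is β = 60°.
tan α = tan 49° × sin 60° = 1.1504 × 0.8660 = 0.9962
α = arctan(0.9962) = 44.89°

45°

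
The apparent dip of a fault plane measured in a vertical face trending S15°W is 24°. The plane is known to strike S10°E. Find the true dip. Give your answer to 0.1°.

The section is 25° from the strike.
tan δ = tan α / sin β = tan 24° / sin 25° = 0.4452 / 0.4226 = 1.0535
true dip = arctan 1.0535 = 46.49°

46.5°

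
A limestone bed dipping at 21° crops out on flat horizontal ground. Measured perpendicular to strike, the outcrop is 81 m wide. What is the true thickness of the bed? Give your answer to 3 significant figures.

29.0 m

True thickness t = w · sin(dip) = 81 × sin 21°
t = 81 × 0.3584 = 29.028 m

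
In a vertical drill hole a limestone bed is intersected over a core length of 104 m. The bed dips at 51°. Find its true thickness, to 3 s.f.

True thickness t = h · cos(dip) = 104 × cos 51°
t = 104 × 0.6293 = 65.449 m

65.4 m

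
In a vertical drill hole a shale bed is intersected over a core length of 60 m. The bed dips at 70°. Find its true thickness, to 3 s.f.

20.5 m

True thickness t = h · cos(dip) = 60 × cos 70°
t = 60 × 0.3420 = 20.521 m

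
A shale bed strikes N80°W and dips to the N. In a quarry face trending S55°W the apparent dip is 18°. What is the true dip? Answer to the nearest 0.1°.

24.7°

β = acute angle between strike N80°W and section S55°W = 45°.
tan δ = tan α / sin β = tan 18° / sin 45° = 0.3249 / 0.7071 = 0.4595
true dip = arctan 0.4595 = 24.68°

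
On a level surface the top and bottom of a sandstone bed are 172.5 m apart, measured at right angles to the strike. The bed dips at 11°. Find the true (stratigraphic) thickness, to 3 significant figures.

True thickness t = w · sin(dip) = 172.5 × sin 11°
t = 172.5 × 0.1908 = 32.915 m

32.9 m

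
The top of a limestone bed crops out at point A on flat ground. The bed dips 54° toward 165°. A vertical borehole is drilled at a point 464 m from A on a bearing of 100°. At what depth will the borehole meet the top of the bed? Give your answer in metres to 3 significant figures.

The hole lies 65° from the dip direction, so the down-dip offset is 464 × cos 65° = 196.09 m.
Depth = down-dip offset × tan(dip) = 196.09 × tan 54° = 196.09 × 1.3764
Depth = 269.90 m

270 m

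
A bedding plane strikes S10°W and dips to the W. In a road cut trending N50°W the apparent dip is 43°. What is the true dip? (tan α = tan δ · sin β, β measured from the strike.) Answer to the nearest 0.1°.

47.1°

The section is 60° from the strike.
tan δ = tan α / sin β = tan 43° / sin 60° = 0.9325 / 0.8660 = 1.0768
δ = arctan(1.0768) = 47.12°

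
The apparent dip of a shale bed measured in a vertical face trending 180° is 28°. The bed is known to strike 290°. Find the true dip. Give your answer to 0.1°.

β = acute angle between strike 290° and section 180° = 70°.
tan δ = tan α / sin β = tan 28° / sin 70° = 0.5317 / 0.9397 = 0.5658
δ = arctan(0.5658) = 29.50°

29.5°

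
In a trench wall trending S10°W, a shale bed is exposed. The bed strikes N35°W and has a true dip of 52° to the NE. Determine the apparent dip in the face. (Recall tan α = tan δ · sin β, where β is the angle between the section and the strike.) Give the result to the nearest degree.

42°

Angle between strike (N35°W) and section (S10°W): β = 45°.
tan α = tan 52° × sin 45° = 1.2799 × 0.7071 = 0.9051
apparent dip = arctan 0.9051 = 42.15°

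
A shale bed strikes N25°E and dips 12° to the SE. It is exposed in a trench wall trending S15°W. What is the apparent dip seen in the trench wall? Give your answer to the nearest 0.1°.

Angle between strike (N25°E) and section (S15°W): β = 10°.
tan(apparent dip) = tan 12° · sin 10° = 0.0369
α = arctan(0.0369) = 2.11°

2.1°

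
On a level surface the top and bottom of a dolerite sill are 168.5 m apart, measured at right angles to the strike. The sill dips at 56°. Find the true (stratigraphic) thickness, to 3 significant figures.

140 m

True thickness t = w · sin(dip) = 168.5 × sin 56°
t = 168.5 × 0.8290 = 139.693 m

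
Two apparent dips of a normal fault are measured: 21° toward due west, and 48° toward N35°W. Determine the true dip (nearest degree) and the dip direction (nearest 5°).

Each apparent-dip line lies in the plane. As unit vectors (x east, y north, z up), v₁ plunges 21°→due west and v₂ plunges 48°→N35°W.
n = v₁ × v₂ = (-0.196, 0.556, 0.512) (taken with n_z > 0).
True dip = arccos(n_z / |n|) = arccos(0.6553) = 49.1°.
The horizontal component of n points toward azimuth atan2(n_x, n_y) = 341°, the dip direction.

true dip 49°, dip direction 340°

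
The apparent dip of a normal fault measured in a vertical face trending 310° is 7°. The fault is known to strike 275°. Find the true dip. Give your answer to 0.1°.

12.1°

β = acute angle between strike 275° and section 310° = 35°.
tan δ = tan α / sin β = tan 7° / sin 35° = 0.1228 / 0.5736 = 0.2141
δ = arctan(0.2141) = 12.08°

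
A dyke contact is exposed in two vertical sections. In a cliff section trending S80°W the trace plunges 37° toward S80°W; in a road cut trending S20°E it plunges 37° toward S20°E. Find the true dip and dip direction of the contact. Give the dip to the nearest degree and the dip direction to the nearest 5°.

true dip 50°, dip direction 210°

Represent each trace as a vector plunging at its apparent dip toward its trend (east-north-up frame): v₁ = (-0.787, -0.139, -0.602), v₂ = (0.273, -0.750, -0.602).
n = v₁ × v₂ = (-0.368, -0.638, 0.628) (taken with n_z > 0).
tan δ = √(n_x²+n_y²)/n_z = 0.736/0.628, so δ = 49.5°.
The horizontal component of n points toward azimuth atan2(n_x, n_y) = 210°, the dip direction.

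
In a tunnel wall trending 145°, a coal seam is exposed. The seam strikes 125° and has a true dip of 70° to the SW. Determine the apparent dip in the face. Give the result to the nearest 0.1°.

43.2°

The section lies 20° from the strike.
tan(apparent dip) = tan 70° · sin 20° = 0.9397
α = arctan(0.9397) = 43.22°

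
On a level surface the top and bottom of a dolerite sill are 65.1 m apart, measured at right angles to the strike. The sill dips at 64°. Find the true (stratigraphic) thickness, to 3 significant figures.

True thickness t = w · sin(dip) = 65.1 × sin 64°
t = 65.1 × 0.8988 = 58.511 m

58.5 m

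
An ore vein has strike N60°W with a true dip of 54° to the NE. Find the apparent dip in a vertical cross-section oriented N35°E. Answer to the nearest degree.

54°

Angle between strike (N60°W) and section (N35°E): β = 85°.
tan α = tan 54° × sin 85° = 1.3764 × 0.9962 = 1.3711
α = arctan(1.3711) = 53.90°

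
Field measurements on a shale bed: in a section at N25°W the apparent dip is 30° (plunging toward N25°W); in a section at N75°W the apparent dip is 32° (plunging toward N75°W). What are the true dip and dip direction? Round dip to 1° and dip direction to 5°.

Each apparent-dip line lies in the plane. As unit vectors (x east, y north, z up), v₁ plunges 30°→N25°W and v₂ plunges 32°→N75°W.
Cross product v₁ × v₂ gives the pole to the plane: n ∝ (-0.306, 0.216, 0.563).
tan δ = √(n_x²+n_y²)/n_z = 0.374/0.563, so δ = 33.6°.
Dip direction = azimuth of (n_x, n_y) = atan2(-0.306, 0.216) = 305°.

true dip 34°, dip direction 305°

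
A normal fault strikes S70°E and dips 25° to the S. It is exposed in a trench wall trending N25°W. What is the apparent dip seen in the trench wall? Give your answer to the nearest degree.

The strike is S70°E and the section trends N25°W; the acute angle between them is β = 45°.
tan α = tan 25° × sin 45° = 0.4663 × 0.7071 = 0.3297
apparent dip = arctan 0.3297 = 18.25°

18°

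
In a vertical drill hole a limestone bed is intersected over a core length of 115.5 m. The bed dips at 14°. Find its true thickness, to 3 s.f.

True thickness t = h · cos(dip) = 115.5 × cos 14°
t = 115.5 × 0.9703 = 112.069 m

112 m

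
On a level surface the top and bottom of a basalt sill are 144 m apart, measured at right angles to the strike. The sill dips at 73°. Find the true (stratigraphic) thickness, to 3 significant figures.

True thickness t = w · sin(dip) = 144 × sin 73°
t = 144 × 0.9563 = 137.708 m

138 m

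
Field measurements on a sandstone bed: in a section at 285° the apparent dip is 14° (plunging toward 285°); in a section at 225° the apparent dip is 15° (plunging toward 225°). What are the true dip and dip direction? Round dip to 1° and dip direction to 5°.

Each apparent-dip line lies in the plane. As unit vectors (x east, y north, z up), v₁ plunges 14°→285° and v₂ plunges 15°→225°.
n = v₁ × v₂ = (-0.230, -0.077, 0.812) (taken with n_z > 0).
tan δ = √(n_x²+n_y²)/n_z = 0.243/0.812, so δ = 16.7°.
Dip direction = azimuth of (n_x, n_y) = atan2(-0.230, -0.077) = 251°.

true dip 17°, dip direction 250°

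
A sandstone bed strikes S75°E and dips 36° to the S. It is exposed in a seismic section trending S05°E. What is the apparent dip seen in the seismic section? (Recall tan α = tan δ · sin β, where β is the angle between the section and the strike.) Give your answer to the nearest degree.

34°

The strike is S75°E and the section trends S05°E; the acute angle between them is β = 70°.
tan(apparent dip) = tan 36° · sin 70° = 0.6827
apparent dip = arctan 0.6827 = 34.32°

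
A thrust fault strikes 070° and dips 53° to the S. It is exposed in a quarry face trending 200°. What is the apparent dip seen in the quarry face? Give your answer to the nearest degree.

The strike is 070° and the section trends 200°; the acute angle between them is β = 50°.
tan α = tan 53° × sin 50° = 1.3270 × 0.7660 = 1.0166
α = arctan(1.0166) = 45.47°

45°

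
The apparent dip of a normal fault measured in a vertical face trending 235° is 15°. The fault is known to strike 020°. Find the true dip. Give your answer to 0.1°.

The section is 35° from the strike.
tan δ = tan α / sin β = tan 15° / sin 35° = 0.2679 / 0.5736 = 0.4672
δ = arctan(0.4672) = 25.04°

25.0°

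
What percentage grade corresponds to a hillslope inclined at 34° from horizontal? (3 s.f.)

grade % = 100 × tan 34° = 100 × 0.6745

67.5%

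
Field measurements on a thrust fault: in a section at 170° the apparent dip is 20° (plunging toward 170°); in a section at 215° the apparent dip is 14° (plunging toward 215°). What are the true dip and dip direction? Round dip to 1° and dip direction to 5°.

true dip 20°, dip direction 170°

Each apparent-dip line lies in the plane. As unit vectors (x east, y north, z up), v₁ plunges 20°→170° and v₂ plunges 14°→215°.
n = v₁ × v₂ = (0.048, -0.230, 0.645) (taken with n_z > 0).
tan δ = √(n_x²+n_y²)/n_z = 0.235/0.645, so δ = 20.0°.
Dip direction = atan2(0.048, -0.230) = 168° (azimuth of n's horizontal projection).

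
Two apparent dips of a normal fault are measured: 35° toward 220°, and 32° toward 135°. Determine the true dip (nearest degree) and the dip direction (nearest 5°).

true dip 42°, dip direction 180°

The two traces are lines in the plane: v₁ = (sin 220°·cos 35°, cos 220°·cos 35°, −sin 35°), v₂ = (sin 135°·cos 32°, cos 135°·cos 32°, −sin 32°).
Cross product v₁ × v₂ gives the pole to the plane: n ∝ (-0.011, -0.623, 0.692).
Dip δ = arctan(|n_h|/n_z) = arctan(0.623/0.692) = 42.0°.
Dip direction = azimuth of (n_x, n_y) = atan2(-0.011, -0.623) = 181°.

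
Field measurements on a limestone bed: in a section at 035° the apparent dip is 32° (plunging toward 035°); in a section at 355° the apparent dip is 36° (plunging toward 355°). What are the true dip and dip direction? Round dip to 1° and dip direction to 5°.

The two traces are lines in the plane: v₁ = (sin 35°·cos 32°, cos 35°·cos 32°, −sin 32°), v₂ = (sin 355°·cos 36°, cos 355°·cos 36°, −sin 36°).
Cross product v₁ × v₂ gives the pole to the plane: n ∝ (0.019, 0.323, 0.441).
True dip = arccos(n_z / |n|) = arccos(0.8060) = 36.3°.
Dip direction = azimuth of (n_x, n_y) = atan2(0.019, 0.323) = 3°.

true dip 36°, dip direction 005°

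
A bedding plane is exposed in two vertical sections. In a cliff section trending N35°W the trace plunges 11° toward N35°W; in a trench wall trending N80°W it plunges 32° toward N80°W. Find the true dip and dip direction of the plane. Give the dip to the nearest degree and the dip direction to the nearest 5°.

The two traces are lines in the plane: v₁ = (sin 325°·cos 11°, cos 325°·cos 11°, −sin 11°), v₂ = (sin 280°·cos 32°, cos 280°·cos 32°, −sin 32°).
n = v₁ × v₂ = (-0.398, -0.139, 0.589) (taken with n_z > 0).
True dip = arccos(n_z / |n|) = arccos(0.8130) = 35.6°.
The horizontal component of n points toward azimuth atan2(n_x, n_y) = 251°, the dip direction.

true dip 36°, dip direction 250°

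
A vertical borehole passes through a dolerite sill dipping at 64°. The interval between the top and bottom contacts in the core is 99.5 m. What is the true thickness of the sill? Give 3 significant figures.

43.6 m

True thickness t = h · cos(dip) = 99.5 × cos 64°
t = 99.5 × 0.4384 = 43.618 m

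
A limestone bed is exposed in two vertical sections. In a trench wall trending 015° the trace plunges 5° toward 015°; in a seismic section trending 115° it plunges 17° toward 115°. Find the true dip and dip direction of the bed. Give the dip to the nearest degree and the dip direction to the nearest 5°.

Represent each trace as a vector plunging at its apparent dip toward its trend (east-north-up frame): v₁ = (0.258, 0.962, -0.087), v₂ = (0.867, -0.404, -0.292).
The plane normal is n = v₁ × v₂ ∝ (0.317, 0.000, 0.938).
Dip δ = arctan(|n_h|/n_z) = arctan(0.317/0.938) = 18.6°.
Dip direction = azimuth of (n_x, n_y) = atan2(0.317, 0.000) = 90°.

true dip 19°, dip direction 090°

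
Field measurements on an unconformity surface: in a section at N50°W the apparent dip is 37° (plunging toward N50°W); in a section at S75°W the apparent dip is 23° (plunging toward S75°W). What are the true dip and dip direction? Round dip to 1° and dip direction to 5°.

true dip 37°, dip direction 310°

Each apparent-dip line lies in the plane. As unit vectors (x east, y north, z up), v₁ plunges 37°→N50°W and v₂ plunges 23°→S75°W.
Cross product v₁ × v₂ gives the pole to the plane: n ∝ (-0.344, 0.296, 0.602).
True dip = arccos(n_z / |n|) = arccos(0.7986) = 37.0°.
The horizontal component of n points toward azimuth atan2(n_x, n_y) = 311°, the dip direction.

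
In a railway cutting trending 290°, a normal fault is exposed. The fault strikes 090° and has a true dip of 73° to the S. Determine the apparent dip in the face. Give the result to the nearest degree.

48°

Angle between strike (090°) and section (290°): β = 20°.
tan α = tan 73° × sin 20° = 3.2709 × 0.3420 = 1.1187
α = arctan(1.1187) = 48.21°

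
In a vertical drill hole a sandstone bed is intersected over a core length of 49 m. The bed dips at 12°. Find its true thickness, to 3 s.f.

True thickness t = h · cos(dip) = 49 × cos 12°
t = 49 × 0.9781 = 47.929 m

47.9 m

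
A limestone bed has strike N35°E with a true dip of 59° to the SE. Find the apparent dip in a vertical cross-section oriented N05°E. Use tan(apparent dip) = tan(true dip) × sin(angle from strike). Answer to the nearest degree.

40°

The strike is N35°E and the section trends N05°E; the acute angle between them is β = 30°.
tan(apparent dip) = tan 59° · sin 30° = 0.8321
apparent dip = arctan 0.8321 = 39.77°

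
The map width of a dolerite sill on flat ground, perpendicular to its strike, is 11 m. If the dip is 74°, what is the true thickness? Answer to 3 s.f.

10.6 m

True thickness t = w · sin(dip) = 11 × sin 74°
t = 11 × 0.9613 = 10.574 m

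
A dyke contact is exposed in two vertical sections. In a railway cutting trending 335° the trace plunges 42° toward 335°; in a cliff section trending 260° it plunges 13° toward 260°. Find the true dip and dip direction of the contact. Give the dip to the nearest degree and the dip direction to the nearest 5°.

The two traces are lines in the plane: v₁ = (sin 335°·cos 42°, cos 335°·cos 42°, −sin 42°), v₂ = (sin 260°·cos 13°, cos 260°·cos 13°, −sin 13°).
The plane normal is n = v₁ × v₂ ∝ (-0.265, 0.571, 0.699).
Dip δ = arctan(|n_h|/n_z) = arctan(0.630/0.699) = 42.0°.
Dip direction = atan2(-0.265, 0.571) = 335° (azimuth of n's horizontal projection).

true dip 42°, dip direction 335°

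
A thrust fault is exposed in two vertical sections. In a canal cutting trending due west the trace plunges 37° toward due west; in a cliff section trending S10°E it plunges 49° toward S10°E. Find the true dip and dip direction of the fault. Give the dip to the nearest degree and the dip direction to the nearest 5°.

The two traces are lines in the plane: v₁ = (sin 270°·cos 37°, cos 270°·cos 37°, −sin 37°), v₂ = (sin 170°·cos 49°, cos 170°·cos 49°, −sin 49°).
n = v₁ × v₂ = (-0.389, -0.671, 0.516) (taken with n_z > 0).
Dip δ = arctan(|n_h|/n_z) = arctan(0.776/0.516) = 56.4°.
Dip direction = azimuth of (n_x, n_y) = atan2(-0.389, -0.671) = 210°.

true dip 56°, dip direction 210°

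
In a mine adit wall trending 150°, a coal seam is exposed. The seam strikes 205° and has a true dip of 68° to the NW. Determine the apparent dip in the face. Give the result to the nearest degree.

64°

The strike is 205° and the section trends 150°; the acute angle between them is β = 55°.
tan(apparent dip) = tan 68° · sin 55° = 2.0275
apparent dip = arctan 2.0275 = 63.75°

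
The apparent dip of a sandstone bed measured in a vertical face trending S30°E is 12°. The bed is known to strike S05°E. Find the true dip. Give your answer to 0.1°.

β = acute angle between strike S05°E and section S30°E = 25°.
tan(true dip) = tan 12° / sin 25° = 0.5030
δ = arctan(0.5030) = 26.70°

26.7°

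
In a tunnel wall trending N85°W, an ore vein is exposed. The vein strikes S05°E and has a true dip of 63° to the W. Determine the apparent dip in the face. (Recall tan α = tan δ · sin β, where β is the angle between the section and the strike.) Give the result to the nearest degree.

Angle between strike (S05°E) and section (N85°W): β = 80°.
tan α = tan 63° × sin 80° = 1.9626 × 0.9848 = 1.9328
α = arctan(1.9328) = 62.64°

63°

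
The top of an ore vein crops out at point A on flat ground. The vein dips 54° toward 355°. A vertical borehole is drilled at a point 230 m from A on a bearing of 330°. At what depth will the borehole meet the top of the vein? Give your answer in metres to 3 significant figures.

The hole lies 25° from the dip direction, so the down-dip offset is 230 × cos 25° = 208.45 m.
Depth = down-dip offset × tan(dip) = 208.45 × tan 54° = 208.45 × 1.3764
Depth = 286.91 m

287 m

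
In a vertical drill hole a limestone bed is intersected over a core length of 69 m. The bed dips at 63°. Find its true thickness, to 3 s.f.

31.3 m

True thickness t = h · cos(dip) = 69 × cos 63°
t = 69 × 0.4540 = 31.325 m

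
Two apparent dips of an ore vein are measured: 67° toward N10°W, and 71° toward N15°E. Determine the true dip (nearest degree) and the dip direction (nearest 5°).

Represent each trace as a vector plunging at its apparent dip toward its trend (east-north-up frame): v₁ = (-0.068, 0.385, -0.921), v₂ = (0.084, 0.314, -0.946).
n = v₁ × v₂ = (0.074, 0.142, 0.054) (taken with n_z > 0).
True dip = arccos(n_z / |n|) = arccos(0.3184) = 71.4°.
Dip direction = azimuth of (n_x, n_y) = atan2(0.074, 0.142) = 28°.

true dip 71°, dip direction 030°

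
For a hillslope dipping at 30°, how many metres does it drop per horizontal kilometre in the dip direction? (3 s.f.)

drop per km = 1000 × tan 30° = 1000 × 0.5774

577 m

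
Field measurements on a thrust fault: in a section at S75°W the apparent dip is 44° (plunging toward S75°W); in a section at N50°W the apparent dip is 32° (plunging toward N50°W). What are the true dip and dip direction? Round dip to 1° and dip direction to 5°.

true dip 44°, dip direction 260°

Represent each trace as a vector plunging at its apparent dip toward its trend (east-north-up frame): v₁ = (-0.695, -0.186, -0.695), v₂ = (-0.650, 0.545, -0.530).
Cross product v₁ × v₂ gives the pole to the plane: n ∝ (-0.477, -0.083, 0.500).
Dip δ = arctan(|n_h|/n_z) = arctan(0.485/0.500) = 44.1°.
Dip direction = atan2(-0.477, -0.083) = 260° (azimuth of n's horizontal projection).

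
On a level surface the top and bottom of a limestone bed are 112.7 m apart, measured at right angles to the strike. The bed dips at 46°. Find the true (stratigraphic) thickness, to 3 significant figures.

True thickness t = w · sin(dip) = 112.7 × sin 46°
t = 112.7 × 0.7193 = 81.070 m

81.1 m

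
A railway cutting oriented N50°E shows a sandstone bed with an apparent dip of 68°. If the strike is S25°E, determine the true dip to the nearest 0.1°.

68.7°

β = acute angle between strike S25°E and section N50°E = 75°.
tan δ = tan α / sin β = tan 68° / sin 75° = 2.4751 / 0.9659 = 2.5624
true dip = arctan 2.5624 = 68.68°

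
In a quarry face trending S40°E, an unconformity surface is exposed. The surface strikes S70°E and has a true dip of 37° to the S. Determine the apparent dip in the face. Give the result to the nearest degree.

21°

The section lies 30° from the strike.
tan(apparent dip) = tan 37° · sin 30° = 0.3768
apparent dip = arctan 0.3768 = 20.65°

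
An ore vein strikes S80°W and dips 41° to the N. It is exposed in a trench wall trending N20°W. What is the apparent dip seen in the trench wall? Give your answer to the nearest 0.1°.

The section lies 80° from the strike.
tan α = tan 41° × sin 80° = 0.8693 × 0.9848 = 0.8561
α = arctan(0.8561) = 40.57°

40.6°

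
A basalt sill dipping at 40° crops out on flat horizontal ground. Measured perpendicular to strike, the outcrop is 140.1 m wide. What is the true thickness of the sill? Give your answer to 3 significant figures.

90.1 m

True thickness t = w · sin(dip) = 140.1 × sin 40°
t = 140.1 × 0.6428 = 90.055 m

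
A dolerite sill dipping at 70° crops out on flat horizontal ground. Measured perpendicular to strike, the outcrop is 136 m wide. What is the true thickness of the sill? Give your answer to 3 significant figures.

128 m

True thickness t = w · sin(dip) = 136 × sin 70°
t = 136 × 0.9397 = 127.798 m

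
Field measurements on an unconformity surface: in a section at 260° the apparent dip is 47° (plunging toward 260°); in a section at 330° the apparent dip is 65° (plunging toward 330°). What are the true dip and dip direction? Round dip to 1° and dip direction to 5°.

The two traces are lines in the plane: v₁ = (sin 260°·cos 47°, cos 260°·cos 47°, −sin 47°), v₂ = (sin 330°·cos 65°, cos 330°·cos 65°, −sin 65°).
The plane normal is n = v₁ × v₂ ∝ (-0.375, 0.454, 0.271).
True dip = arccos(n_z / |n|) = arccos(0.4178) = 65.3°.
Dip direction = atan2(-0.375, 0.454) = 320° (azimuth of n's horizontal projection).

true dip 65°, dip direction 320°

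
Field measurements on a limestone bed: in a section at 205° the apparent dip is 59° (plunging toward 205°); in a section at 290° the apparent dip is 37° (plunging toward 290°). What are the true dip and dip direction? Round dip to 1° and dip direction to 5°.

The two traces are lines in the plane: v₁ = (sin 205°·cos 59°, cos 205°·cos 59°, −sin 59°), v₂ = (sin 290°·cos 37°, cos 290°·cos 37°, −sin 37°).
n = v₁ × v₂ = (-0.515, -0.512, 0.410) (taken with n_z > 0).
Dip δ = arctan(|n_h|/n_z) = arctan(0.726/0.410) = 60.6°.
Dip direction = atan2(-0.515, -0.512) = 225° (azimuth of n's horizontal projection).

true dip 61°, dip direction 225°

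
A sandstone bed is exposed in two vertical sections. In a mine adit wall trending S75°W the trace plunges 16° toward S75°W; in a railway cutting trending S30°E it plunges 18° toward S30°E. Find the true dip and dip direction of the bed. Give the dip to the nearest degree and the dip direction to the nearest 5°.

true dip 27°, dip direction 200°

Each apparent-dip line lies in the plane. As unit vectors (x east, y north, z up), v₁ plunges 16°→S75°W and v₂ plunges 18°→S30°E.
The plane normal is n = v₁ × v₂ ∝ (-0.150, -0.418, 0.883).
tan δ = √(n_x²+n_y²)/n_z = 0.444/0.883, so δ = 26.7°.
The horizontal component of n points toward azimuth atan2(n_x, n_y) = 200°, the dip direction.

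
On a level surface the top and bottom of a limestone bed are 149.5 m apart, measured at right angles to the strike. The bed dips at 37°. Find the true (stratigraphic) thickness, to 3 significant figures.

90.0 m

True thickness t = w · sin(dip) = 149.5 × sin 37°
t = 149.5 × 0.6018 = 89.971 m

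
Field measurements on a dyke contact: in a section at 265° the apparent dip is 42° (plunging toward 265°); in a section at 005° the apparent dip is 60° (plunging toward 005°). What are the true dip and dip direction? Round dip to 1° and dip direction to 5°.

Represent each trace as a vector plunging at its apparent dip toward its trend (east-north-up frame): v₁ = (-0.740, -0.065, -0.669), v₂ = (0.044, 0.498, -0.866).
The plane normal is n = v₁ × v₂ ∝ (-0.389, 0.670, 0.366).
Dip δ = arctan(|n_h|/n_z) = arctan(0.775/0.366) = 64.7°.
Dip direction = azimuth of (n_x, n_y) = atan2(-0.389, 0.670) = 330°.

true dip 65°, dip direction 330°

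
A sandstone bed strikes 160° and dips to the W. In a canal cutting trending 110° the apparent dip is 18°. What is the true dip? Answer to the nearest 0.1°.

23.0°

β = acute angle between strike 160° and section 110° = 50°.
tan δ = tan α / sin β = tan 18° / sin 50° = 0.3249 / 0.7660 = 0.4242
true dip = arctan 0.4242 = 22.98°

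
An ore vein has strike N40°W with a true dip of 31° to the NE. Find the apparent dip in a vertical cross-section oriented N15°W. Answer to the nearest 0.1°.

14.2°

The section lies 25° from the strike.
tan α = tan 31° × sin 25° = 0.6009 × 0.4226 = 0.2539
apparent dip = arctan 0.2539 = 14.25°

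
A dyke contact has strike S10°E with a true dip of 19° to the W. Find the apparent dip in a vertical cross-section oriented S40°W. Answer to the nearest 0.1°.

The strike is S10°E and the section trends S40°W; the acute angle between them is β = 50°.
tan α = tan 19° × sin 50° = 0.3443 × 0.7660 = 0.2638
apparent dip = arctan 0.2638 = 14.78°

14.8°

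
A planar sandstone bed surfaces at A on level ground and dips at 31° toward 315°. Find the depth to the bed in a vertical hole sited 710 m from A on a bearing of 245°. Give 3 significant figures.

The hole lies 70° from the dip direction, so the down-dip offset is 710 × cos 70° = 242.83 m.
Depth = down-dip offset × tan(dip) = 242.83 × tan 31° = 242.83 × 0.6009
Depth = 145.91 m

146 m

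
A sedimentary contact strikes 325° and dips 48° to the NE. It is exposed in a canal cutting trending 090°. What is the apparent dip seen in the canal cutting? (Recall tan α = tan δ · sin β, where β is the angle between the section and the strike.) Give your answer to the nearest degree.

42°

Angle between strike (325°) and section (090°): β = 55°.
tan(apparent dip) = tan 48° · sin 55° = 0.9098
α = arctan(0.9098) = 42.29°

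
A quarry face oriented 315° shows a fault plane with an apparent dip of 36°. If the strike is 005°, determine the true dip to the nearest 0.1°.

43.5°

β = acute angle between strike 005° and section 315° = 50°.
tan(true dip) = tan 36° / sin 50° = 0.9484
δ = arctan(0.9484) = 43.48°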